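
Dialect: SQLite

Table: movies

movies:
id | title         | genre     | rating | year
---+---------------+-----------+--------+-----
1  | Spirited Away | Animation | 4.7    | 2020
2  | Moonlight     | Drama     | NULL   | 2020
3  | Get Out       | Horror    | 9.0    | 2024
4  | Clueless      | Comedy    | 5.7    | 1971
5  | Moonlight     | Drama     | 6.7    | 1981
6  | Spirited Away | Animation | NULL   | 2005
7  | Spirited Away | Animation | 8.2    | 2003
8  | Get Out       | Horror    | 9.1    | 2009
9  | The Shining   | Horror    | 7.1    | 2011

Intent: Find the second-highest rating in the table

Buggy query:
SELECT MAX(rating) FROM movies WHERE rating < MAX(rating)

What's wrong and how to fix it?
Bug: The inner MAX is an aggregate inside WHERE, which is not allowed

Fix: Compute the overall MAX in a subquery, then take MAX of rows below it

Corrected query:
SELECT MAX(rating) FROM movies WHERE rating < (SELECT MAX(rating) FROM movies)

Result:
MAX(rating)
-----------
9          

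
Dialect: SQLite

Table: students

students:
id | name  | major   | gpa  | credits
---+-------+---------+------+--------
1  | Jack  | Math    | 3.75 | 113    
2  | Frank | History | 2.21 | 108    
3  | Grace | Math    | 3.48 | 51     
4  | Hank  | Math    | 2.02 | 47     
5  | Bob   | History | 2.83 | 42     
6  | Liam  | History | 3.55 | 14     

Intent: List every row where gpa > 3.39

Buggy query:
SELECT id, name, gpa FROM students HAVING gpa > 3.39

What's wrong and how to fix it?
Bug: HAVING filters the output of aggregation, but this query has no GROUP BY and no aggregate functions, so SQLite rejects it (HAVING clause on a non-aggregate query); the condition here is per row

Fix: Use WHERE for row-level filtering

Corrected query:
SELECT id, name, gpa FROM students WHERE gpa > 3.39

Result:
id | name  | gpa 
---+-------+-----
1  | Jack  | 3.75
3  | Grace | 3.48
6  | Liam  | 3.55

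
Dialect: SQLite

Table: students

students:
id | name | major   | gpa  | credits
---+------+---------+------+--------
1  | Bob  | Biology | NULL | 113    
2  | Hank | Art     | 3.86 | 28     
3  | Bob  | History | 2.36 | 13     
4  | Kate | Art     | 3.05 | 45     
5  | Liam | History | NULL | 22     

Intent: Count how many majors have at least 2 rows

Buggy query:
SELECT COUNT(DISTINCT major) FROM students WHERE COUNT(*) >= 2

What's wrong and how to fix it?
Bug: WHERE filters individual rows, not groups, so a group-level COUNT is invalid there

Fix: Group first with HAVING COUNT(*) >= 2, then COUNT the resulting groups

Corrected query:
SELECT COUNT(*) FROM (SELECT major FROM students GROUP BY major HAVING COUNT(*) >= 2)

Result:
COUNT(*)
--------
2       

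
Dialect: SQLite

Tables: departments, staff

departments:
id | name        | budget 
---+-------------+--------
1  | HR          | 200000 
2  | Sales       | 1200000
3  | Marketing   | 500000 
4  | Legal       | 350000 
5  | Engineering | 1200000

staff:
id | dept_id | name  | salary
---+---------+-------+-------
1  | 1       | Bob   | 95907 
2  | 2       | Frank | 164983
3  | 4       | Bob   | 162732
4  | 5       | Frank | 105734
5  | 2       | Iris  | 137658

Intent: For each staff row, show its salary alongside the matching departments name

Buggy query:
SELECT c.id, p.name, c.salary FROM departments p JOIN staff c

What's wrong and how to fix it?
Bug: Missing join condition: each staff row is matched to all departments rows instead of just its own

Fix: Specify the join condition linking the foreign key to the parent id

Corrected query:
SELECT c.id, p.name, c.salary FROM departments p JOIN staff c ON c.dept_id = p.id

Result:
id | name        | salary
---+-------------+-------
1  | HR          | 95907 
2  | Sales       | 164983
3  | Legal       | 162732
4  | Engineering | 105734
5  | Sales       | 137658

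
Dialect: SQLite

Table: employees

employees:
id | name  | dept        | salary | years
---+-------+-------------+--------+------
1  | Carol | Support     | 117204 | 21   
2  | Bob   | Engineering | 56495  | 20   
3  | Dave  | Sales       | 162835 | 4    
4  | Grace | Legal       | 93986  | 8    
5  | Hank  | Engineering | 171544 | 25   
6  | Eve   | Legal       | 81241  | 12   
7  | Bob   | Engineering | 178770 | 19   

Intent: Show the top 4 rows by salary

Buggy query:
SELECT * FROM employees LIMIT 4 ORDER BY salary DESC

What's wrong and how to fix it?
Bug: LIMIT must come after ORDER BY

Fix: Swap the clauses: ORDER BY first, then LIMIT

Corrected query:
SELECT * FROM employees ORDER BY salary DESC LIMIT 4

Result:
id | name  | dept        | salary | years
---+-------+-------------+--------+------
7  | Bob   | Engineering | 178770 | 19   
5  | Hank  | Engineering | 171544 | 25   
3  | Dave  | Sales       | 162835 | 4    
1  | Carol | Support     | 117204 | 21   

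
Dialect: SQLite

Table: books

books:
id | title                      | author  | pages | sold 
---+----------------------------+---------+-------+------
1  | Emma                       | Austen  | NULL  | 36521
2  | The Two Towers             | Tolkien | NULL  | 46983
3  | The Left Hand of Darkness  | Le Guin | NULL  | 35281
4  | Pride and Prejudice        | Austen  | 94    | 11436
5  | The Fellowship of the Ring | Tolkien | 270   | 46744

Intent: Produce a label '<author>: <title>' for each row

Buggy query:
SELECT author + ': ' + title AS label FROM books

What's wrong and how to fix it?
Bug: SQLite uses || for string concatenation; + coerces text to numbers (yielding 0)

Fix: Replace + with || to concatenate text

Corrected query:
SELECT author || ': ' || title AS label FROM books

Result:
label                              
-----------------------------------
Austen: Emma                       
Tolkien: The Two Towers            
Le Guin: The Left Hand of Darkness 
Austen: Pride and Prejudice        
Tolkien: The Fellowship of the Ring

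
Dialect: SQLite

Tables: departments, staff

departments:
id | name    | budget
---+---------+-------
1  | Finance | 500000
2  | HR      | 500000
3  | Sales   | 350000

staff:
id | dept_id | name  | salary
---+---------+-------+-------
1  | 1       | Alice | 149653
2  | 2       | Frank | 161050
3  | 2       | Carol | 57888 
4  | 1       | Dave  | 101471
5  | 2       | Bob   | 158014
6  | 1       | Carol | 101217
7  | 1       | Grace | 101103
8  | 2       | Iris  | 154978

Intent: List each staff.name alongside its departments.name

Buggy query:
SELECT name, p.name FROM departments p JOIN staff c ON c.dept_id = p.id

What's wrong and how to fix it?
Bug: 'name' exists in both joined tables, so the database can't tell which one is meant

Fix: Prefix ambiguous columns with the table alias

Corrected query:
SELECT c.name, p.name FROM departments p JOIN staff c ON c.dept_id = p.id

Result:
name  | name   
------+--------
Alice | Finance
Frank | HR     
Carol | HR     
Dave  | Finance
Bob   | HR     
Carol | Finance
Grace | Finance
Iris  | HR     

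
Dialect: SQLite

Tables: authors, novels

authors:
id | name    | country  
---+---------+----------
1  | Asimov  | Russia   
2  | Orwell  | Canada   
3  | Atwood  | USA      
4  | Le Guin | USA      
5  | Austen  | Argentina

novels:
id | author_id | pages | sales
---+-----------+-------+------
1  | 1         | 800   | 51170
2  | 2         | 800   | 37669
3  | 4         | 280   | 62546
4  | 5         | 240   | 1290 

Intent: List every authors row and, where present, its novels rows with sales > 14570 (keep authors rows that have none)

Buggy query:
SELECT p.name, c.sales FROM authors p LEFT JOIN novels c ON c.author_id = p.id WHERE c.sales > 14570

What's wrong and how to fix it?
Bug: Filtering c.sales in WHERE discards the NULL rows produced by LEFT JOIN, turning it into an inner join

Fix: Move the right-table condition into the ON clause so unmatched parents are kept

Corrected query:
SELECT p.name, c.sales FROM authors p LEFT JOIN novels c ON c.author_id = p.id AND c.sales > 14570

Result:
name    | sales
--------+------
Asimov  | 51170
Orwell  | 37669
Atwood  | NULL 
Le Guin | 62546
Austen  | NULL 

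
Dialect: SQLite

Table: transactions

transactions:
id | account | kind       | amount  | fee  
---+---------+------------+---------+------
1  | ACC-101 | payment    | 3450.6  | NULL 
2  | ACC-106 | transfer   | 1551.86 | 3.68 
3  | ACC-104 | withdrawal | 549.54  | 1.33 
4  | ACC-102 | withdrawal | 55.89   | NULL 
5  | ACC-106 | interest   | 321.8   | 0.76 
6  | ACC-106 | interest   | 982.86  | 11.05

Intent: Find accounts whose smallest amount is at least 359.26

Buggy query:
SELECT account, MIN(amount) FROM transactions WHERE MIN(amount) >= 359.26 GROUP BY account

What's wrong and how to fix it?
Bug: MIN() in WHERE is a misuse of aggregate

Fix: Use HAVING for the per-group MIN condition

Corrected query:
SELECT account, MIN(amount) FROM transactions GROUP BY account HAVING MIN(amount) >= 359.26

Result:
account | MIN(amount)
--------+------------
ACC-101 | 3450.6     
ACC-104 | 549.54     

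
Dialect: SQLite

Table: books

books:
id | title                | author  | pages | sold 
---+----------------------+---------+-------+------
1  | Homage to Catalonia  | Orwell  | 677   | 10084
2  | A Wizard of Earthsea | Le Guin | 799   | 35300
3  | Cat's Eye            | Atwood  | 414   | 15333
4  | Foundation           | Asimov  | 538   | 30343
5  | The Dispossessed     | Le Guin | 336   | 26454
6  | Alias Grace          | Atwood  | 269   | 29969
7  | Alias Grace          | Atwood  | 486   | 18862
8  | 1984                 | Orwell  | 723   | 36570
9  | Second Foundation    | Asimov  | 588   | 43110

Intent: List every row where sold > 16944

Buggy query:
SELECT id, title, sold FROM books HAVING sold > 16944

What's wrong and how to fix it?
Bug: HAVING filters the output of aggregation, but this query has no GROUP BY and no aggregate functions, so SQLite rejects it (HAVING clause on a non-aggregate query); the condition here is per row

Fix: Use WHERE for row-level filtering

Corrected query:
SELECT id, title, sold FROM books WHERE sold > 16944

Result:
id | title                | sold 
---+----------------------+------
2  | A Wizard of Earthsea | 35300
4  | Foundation           | 30343
5  | The Dispossessed     | 26454
6  | Alias Grace          | 29969
7  | Alias Grace          | 18862
8  | 1984                 | 36570
9  | Second Foundation    | 43110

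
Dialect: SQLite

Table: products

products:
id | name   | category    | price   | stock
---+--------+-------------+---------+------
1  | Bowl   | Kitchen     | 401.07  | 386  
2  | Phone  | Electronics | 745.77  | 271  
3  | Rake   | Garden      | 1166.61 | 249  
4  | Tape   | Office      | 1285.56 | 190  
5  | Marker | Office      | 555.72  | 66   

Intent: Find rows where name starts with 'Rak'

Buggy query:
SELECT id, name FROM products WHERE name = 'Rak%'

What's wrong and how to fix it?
Bug: Wildcards only work with LIKE; '=' treats '%' as a literal character

Fix: Use LIKE for wildcard pattern matching

Corrected query:
SELECT id, name FROM products WHERE name LIKE 'Rak%'

Result:
id | name
---+-----
3  | Rake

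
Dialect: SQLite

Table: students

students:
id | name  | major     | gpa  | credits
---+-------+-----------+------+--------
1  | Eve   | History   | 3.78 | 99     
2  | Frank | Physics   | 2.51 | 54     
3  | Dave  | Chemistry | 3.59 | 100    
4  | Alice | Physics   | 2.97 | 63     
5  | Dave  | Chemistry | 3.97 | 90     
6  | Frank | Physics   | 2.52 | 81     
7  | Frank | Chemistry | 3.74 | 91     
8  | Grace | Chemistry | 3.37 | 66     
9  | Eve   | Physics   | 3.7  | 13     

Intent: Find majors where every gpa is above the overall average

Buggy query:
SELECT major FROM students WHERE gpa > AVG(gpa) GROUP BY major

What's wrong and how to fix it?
Bug: AVG() is an aggregate; it can't sit directly in WHERE

Fix: Compute the overall average in a scalar subquery and compare each group's MIN against it in HAVING

Corrected query:
SELECT major FROM students GROUP BY major HAVING MIN(gpa) > (SELECT AVG(gpa) FROM students)

Result:
major    
---------
Chemistry
History  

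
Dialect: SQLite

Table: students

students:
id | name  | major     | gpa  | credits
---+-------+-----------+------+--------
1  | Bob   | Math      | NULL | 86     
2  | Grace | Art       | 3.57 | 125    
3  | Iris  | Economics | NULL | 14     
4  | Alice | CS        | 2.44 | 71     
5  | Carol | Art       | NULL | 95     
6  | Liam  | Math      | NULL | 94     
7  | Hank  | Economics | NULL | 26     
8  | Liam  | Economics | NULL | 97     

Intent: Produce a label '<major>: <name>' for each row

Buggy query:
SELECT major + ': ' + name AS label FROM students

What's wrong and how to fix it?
Bug: '+' is numeric addition; on text columns SQLite converts them to 0 instead of concatenating

Fix: Replace + with || to concatenate text

Corrected query:
SELECT major || ': ' || name AS label FROM students

Result:
label          
---------------
Math: Bob      
Art: Grace     
Economics: Iris
CS: Alice      
Art: Carol     
Math: Liam     
Economics: Hank
Economics: Liam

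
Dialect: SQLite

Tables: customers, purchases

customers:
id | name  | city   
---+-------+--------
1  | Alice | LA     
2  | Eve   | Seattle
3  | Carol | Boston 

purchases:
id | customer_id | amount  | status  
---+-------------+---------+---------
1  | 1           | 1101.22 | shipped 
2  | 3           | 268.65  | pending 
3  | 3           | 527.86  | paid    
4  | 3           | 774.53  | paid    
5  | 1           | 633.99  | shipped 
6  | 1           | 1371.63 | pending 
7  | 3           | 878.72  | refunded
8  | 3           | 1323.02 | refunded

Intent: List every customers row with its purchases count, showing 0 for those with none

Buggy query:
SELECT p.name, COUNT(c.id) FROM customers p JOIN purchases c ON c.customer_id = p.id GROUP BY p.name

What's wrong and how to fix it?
Bug: INNER JOIN drops customers rows that have no matching purchases rows

Fix: Use LEFT JOIN so parents without children still appear (COUNT(c.id) gives 0)

Corrected query:
SELECT p.name, COUNT(c.id) FROM customers p LEFT JOIN purchases c ON c.customer_id = p.id GROUP BY p.name

Result:
name  | COUNT(c.id)
------+------------
Alice | 3          
Carol | 5          
Eve   | 0          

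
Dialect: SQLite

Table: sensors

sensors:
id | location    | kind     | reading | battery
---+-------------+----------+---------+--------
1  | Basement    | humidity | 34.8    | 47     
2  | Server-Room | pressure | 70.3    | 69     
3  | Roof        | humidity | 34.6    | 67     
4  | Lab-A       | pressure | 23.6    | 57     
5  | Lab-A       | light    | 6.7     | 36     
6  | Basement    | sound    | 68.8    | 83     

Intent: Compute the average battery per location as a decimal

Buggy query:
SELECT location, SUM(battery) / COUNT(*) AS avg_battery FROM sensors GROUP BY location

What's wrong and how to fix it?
Bug: SUM(battery) and COUNT(*) are both integers; the division truncates the fractional part

Fix: Cast one side to REAL so the division keeps the fractional part

Corrected query:
SELECT location, SUM(battery) * 1.0 / COUNT(*) AS avg_battery FROM sensors GROUP BY location

Result:
location    | avg_battery
------------+------------
Basement    | 65         
Lab-A       | 46.5       
Roof        | 67         
Server-Room | 69         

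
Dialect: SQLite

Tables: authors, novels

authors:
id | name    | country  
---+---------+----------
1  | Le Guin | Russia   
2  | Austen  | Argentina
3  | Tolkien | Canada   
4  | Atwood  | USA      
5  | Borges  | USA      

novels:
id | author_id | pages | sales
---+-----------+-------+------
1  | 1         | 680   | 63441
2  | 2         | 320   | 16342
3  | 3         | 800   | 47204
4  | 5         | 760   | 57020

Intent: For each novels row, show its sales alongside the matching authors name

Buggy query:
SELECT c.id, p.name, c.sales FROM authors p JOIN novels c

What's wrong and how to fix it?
Bug: Missing join condition: each novels row is matched to all authors rows instead of just its own

Fix: Add ON c.author_id = p.id to the JOIN

Corrected query:
SELECT c.id, p.name, c.sales FROM authors p JOIN novels c ON c.author_id = p.id

Result:
id | name    | sales
---+---------+------
1  | Le Guin | 63441
2  | Austen  | 16342
3  | Tolkien | 47204
4  | Borges  | 57020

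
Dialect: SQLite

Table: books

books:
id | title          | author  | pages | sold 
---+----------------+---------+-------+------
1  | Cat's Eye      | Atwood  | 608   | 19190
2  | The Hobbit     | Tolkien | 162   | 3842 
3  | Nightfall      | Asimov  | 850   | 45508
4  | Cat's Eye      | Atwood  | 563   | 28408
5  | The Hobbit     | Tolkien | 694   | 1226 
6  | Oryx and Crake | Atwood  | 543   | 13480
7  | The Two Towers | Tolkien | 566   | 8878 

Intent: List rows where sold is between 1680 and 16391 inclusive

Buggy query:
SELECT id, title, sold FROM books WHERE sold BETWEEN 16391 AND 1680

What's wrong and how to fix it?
Bug: The bounds are reversed; BETWEEN a AND b requires a <= b to match anything

Fix: Write BETWEEN 1680 AND 16391

Corrected query:
SELECT id, title, sold FROM books WHERE sold BETWEEN 1680 AND 16391

Result:
id | title          | sold 
---+----------------+------
2  | The Hobbit     | 3842 
6  | Oryx and Crake | 13480
7  | The Two Towers | 8878 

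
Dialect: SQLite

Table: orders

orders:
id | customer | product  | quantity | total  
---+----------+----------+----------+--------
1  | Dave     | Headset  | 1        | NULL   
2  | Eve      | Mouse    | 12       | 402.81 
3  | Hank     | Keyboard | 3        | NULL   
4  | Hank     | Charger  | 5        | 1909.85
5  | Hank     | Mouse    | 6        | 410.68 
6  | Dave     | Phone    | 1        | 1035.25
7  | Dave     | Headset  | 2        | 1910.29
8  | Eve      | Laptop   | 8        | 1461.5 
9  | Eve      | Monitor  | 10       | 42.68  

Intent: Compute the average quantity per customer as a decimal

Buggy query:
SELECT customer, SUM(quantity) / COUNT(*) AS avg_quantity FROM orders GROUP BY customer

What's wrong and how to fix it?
Bug: Both operands are integers, so '/' performs integer division and truncates

Fix: Cast one side to REAL so the division keeps the fractional part

Corrected query:
SELECT customer, SUM(quantity) * 1.0 / COUNT(*) AS avg_quantity FROM orders GROUP BY customer

Result:
customer | avg_quantity
---------+-------------
Dave     | 1.333333    
Eve      | 10          
Hank     | 4.666667    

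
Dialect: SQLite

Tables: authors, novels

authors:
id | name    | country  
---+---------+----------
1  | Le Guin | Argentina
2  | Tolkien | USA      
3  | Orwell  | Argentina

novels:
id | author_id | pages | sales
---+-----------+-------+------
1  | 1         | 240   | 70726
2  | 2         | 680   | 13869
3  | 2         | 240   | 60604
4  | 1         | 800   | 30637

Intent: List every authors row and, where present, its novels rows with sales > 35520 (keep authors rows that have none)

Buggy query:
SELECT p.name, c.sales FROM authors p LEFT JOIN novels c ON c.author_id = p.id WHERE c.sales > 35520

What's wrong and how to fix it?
Bug: A WHERE condition on the right-hand table after LEFT JOIN drops unmatched parents

Fix: Move the right-table condition into the ON clause so unmatched parents are kept

Corrected query:
SELECT p.name, c.sales FROM authors p LEFT JOIN novels c ON c.author_id = p.id AND c.sales > 35520

Result:
name    | sales
--------+------
Le Guin | 70726
Tolkien | 60604
Orwell  | NULL 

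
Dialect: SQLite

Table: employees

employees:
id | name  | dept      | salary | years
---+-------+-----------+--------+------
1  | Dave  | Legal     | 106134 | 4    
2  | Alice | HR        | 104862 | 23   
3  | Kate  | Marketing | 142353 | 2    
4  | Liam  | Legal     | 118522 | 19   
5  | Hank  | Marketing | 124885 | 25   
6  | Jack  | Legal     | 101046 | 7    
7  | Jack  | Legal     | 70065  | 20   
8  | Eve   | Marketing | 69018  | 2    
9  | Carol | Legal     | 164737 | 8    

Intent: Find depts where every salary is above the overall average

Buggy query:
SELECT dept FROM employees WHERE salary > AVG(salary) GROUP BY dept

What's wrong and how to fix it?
Bug: AVG() is an aggregate; it can't sit directly in WHERE

Fix: Compute the overall average in a scalar subquery and compare each group's MIN against it in HAVING

Corrected query:
SELECT dept FROM employees GROUP BY dept HAVING MIN(salary) > (SELECT AVG(salary) FROM employees)

Result:
(no rows)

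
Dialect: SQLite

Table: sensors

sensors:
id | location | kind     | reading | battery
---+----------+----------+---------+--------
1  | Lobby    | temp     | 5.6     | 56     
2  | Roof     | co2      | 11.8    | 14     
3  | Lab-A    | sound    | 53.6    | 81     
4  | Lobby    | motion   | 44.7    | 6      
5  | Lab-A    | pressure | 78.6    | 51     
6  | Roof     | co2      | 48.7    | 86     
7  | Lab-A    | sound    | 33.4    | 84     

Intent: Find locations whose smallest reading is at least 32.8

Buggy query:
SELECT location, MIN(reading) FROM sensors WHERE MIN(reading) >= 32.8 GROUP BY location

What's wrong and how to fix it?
Bug: Aggregates like MIN are computed per group after WHERE runs

Fix: Replace WHERE with HAVING after the GROUP BY

Corrected query:
SELECT location, MIN(reading) FROM sensors GROUP BY location HAVING MIN(reading) >= 32.8

Result:
location | MIN(reading)
---------+-------------
Lab-A    | 33.4        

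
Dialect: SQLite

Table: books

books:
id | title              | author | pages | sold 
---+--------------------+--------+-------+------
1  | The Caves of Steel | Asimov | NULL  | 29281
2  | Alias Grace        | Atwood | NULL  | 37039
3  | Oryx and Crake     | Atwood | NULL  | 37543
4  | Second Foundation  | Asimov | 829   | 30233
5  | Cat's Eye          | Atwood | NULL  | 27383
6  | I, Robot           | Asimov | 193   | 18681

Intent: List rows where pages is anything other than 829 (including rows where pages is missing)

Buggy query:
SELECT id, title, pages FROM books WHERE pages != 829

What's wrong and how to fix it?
Bug: Inequality against NULL is unknown, not true; rows with NULL are dropped

Fix: Add an explicit OR pages IS NULL to include the missing-value rows

Corrected query:
SELECT id, title, pages FROM books WHERE pages != 829 OR pages IS NULL

Result:
id | title              | pages
---+--------------------+------
1  | The Caves of Steel | NULL 
2  | Alias Grace        | NULL 
3  | Oryx and Crake     | NULL 
5  | Cat's Eye          | NULL 
6  | I, Robot           | 193  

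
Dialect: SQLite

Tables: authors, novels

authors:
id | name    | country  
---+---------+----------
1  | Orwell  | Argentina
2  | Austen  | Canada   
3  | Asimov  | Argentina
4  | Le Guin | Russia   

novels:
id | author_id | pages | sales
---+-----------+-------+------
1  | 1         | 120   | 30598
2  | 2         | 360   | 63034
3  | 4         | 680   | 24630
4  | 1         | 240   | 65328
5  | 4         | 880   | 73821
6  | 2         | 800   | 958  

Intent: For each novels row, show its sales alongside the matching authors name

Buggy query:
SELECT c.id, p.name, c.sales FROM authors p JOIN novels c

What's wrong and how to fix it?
Bug: JOIN with no ON clause produces a cartesian product; every novels row pairs with every authors row

Fix: Add ON c.author_id = p.id to the JOIN

Corrected query:
SELECT c.id, p.name, c.sales FROM authors p JOIN novels c ON c.author_id = p.id

Result:
id | name    | sales
---+---------+------
1  | Orwell  | 30598
2  | Austen  | 63034
3  | Le Guin | 24630
4  | Orwell  | 65328
5  | Le Guin | 73821
6  | Austen  | 958  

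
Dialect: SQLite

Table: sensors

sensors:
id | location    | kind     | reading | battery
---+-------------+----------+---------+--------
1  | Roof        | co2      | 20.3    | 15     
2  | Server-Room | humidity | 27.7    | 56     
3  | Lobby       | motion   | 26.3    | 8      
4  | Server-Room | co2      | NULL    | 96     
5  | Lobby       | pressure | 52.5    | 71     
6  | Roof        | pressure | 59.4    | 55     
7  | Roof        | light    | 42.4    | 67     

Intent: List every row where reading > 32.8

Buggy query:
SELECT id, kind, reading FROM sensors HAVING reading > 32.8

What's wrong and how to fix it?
Bug: This is a non-aggregate query (no GROUP BY, no aggregates), so in SQLite the HAVING clause is invalid here; a row-level condition belongs in WHERE

Fix: Replace HAVING with WHERE since the condition applies to individual rows

Corrected query:
SELECT id, kind, reading FROM sensors WHERE reading > 32.8

Result:
id | kind     | reading
---+----------+--------
5  | pressure | 52.5   
6  | pressure | 59.4   
7  | light    | 42.4   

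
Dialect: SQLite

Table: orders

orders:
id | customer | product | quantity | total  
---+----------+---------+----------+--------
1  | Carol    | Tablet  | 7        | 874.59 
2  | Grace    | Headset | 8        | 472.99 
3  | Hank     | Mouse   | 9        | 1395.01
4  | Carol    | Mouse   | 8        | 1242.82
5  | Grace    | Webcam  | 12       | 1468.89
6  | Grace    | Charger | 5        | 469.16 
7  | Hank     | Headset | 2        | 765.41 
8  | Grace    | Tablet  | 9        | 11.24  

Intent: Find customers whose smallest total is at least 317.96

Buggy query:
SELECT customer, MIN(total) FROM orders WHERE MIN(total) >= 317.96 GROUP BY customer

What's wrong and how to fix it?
Bug: Aggregates like MIN are computed per group after WHERE runs

Fix: Use HAVING for the per-group MIN condition

Corrected query:
SELECT customer, MIN(total) FROM orders GROUP BY customer HAVING MIN(total) >= 317.96

Result:
customer | MIN(total)
---------+-----------
Carol    | 874.59    
Hank     | 765.41    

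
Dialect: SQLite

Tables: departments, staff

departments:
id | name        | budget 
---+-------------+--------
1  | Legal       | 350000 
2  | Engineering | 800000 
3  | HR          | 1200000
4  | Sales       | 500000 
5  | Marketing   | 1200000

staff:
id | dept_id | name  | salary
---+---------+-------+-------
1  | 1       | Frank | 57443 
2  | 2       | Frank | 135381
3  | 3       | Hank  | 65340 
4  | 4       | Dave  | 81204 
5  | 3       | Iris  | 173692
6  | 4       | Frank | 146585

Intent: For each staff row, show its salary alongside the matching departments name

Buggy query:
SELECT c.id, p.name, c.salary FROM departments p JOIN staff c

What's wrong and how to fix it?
Bug: JOIN with no ON clause produces a cartesian product; every staff row pairs with every departments row

Fix: Add ON c.dept_id = p.id to the JOIN

Corrected query:
SELECT c.id, p.name, c.salary FROM departments p JOIN staff c ON c.dept_id = p.id

Result:
id | name        | salary
---+-------------+-------
1  | Legal       | 57443 
2  | Engineering | 135381
3  | HR          | 65340 
4  | Sales       | 81204 
5  | HR          | 173692
6  | Sales       | 146585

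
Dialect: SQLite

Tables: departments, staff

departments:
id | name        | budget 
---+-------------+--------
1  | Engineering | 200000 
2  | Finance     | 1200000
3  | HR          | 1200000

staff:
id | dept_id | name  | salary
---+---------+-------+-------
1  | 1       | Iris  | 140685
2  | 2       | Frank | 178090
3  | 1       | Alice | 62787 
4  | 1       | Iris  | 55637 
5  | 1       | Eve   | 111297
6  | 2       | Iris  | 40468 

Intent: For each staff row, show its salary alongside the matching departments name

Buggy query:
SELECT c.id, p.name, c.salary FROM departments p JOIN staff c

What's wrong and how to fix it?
Bug: JOIN with no ON clause produces a cartesian product; every staff row pairs with every departments row

Fix: Add ON c.dept_id = p.id to the JOIN

Corrected query:
SELECT c.id, p.name, c.salary FROM departments p JOIN staff c ON c.dept_id = p.id

Result:
id | name        | salary
---+-------------+-------
1  | Engineering | 140685
2  | Finance     | 178090
3  | Engineering | 62787 
4  | Engineering | 55637 
5  | Engineering | 111297
6  | Finance     | 40468 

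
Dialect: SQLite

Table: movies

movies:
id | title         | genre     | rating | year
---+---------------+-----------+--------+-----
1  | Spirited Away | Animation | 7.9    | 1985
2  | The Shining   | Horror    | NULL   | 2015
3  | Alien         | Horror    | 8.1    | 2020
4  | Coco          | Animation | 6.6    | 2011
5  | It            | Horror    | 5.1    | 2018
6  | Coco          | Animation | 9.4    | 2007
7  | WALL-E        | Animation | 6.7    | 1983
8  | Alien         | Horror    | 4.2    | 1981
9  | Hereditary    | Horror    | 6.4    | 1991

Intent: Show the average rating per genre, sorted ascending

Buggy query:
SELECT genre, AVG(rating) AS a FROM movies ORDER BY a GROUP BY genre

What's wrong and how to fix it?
Bug: GROUP BY must precede ORDER BY

Fix: Move ORDER BY to the end, after GROUP BY

Corrected query:
SELECT genre, AVG(rating) AS a FROM movies GROUP BY genre ORDER BY a

Result:
genre     | a   
----------+-----
Horror    | 5.95
Animation | 7.65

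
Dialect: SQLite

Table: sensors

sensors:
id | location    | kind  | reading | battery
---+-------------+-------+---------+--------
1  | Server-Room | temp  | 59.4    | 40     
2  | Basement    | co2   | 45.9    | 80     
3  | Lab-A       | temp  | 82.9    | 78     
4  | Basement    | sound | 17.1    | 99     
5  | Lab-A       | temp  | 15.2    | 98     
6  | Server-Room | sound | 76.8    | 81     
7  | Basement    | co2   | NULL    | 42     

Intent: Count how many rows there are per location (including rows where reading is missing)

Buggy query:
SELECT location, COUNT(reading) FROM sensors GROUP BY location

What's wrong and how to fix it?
Bug: COUNT(column) counts non-NULL values only; rows with NULL reading aren't counted

Fix: Replace COUNT(reading) with COUNT(*)

Corrected query:
SELECT location, COUNT(*) FROM sensors GROUP BY location

Result:
location    | COUNT(*)
------------+---------
Basement    | 3       
Lab-A       | 2       
Server-Room | 2       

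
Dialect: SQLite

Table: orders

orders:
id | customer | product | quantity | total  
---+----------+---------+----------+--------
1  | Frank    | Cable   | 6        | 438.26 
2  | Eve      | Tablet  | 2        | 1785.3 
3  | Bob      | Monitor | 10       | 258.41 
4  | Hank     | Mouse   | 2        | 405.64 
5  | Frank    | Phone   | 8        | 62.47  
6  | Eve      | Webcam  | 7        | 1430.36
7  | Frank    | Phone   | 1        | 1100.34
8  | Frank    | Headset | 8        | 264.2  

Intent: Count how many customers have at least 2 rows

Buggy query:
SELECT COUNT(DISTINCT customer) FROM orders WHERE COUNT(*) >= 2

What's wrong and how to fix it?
Bug: COUNT(*) cannot appear in WHERE; the per-group count doesn't exist yet

Fix: Group first with HAVING COUNT(*) >= 2, then COUNT the resulting groups

Corrected query:
SELECT COUNT(*) FROM (SELECT customer FROM orders GROUP BY customer HAVING COUNT(*) >= 2)

Result:
COUNT(*)
--------
2       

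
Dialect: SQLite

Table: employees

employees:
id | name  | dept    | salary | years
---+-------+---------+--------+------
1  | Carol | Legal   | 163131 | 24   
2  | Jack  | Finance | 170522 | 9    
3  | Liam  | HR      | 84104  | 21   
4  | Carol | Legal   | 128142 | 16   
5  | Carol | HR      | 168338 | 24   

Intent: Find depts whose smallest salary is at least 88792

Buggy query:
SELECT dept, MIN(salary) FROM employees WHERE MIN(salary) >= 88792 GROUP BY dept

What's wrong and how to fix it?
Bug: MIN() in WHERE is a misuse of aggregate

Fix: Use HAVING for the per-group MIN condition

Corrected query:
SELECT dept, MIN(salary) FROM employees GROUP BY dept HAVING MIN(salary) >= 88792

Result:
dept    | MIN(salary)
--------+------------
Finance | 170522     
Legal   | 128142     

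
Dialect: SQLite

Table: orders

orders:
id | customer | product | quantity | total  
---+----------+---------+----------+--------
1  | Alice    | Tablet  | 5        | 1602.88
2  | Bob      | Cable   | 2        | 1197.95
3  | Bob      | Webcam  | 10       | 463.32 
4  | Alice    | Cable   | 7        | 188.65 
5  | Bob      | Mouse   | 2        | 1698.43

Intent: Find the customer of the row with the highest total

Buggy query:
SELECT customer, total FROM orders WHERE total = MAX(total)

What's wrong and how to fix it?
Bug: MAX(total) is an aggregate and cannot be used directly in WHERE

Fix: Use a subquery: WHERE total = (SELECT MAX(total) FROM orders)

Corrected query:
SELECT customer, total FROM orders WHERE total = (SELECT MAX(total) FROM orders)

Result:
customer | total  
---------+--------
Bob      | 1698.43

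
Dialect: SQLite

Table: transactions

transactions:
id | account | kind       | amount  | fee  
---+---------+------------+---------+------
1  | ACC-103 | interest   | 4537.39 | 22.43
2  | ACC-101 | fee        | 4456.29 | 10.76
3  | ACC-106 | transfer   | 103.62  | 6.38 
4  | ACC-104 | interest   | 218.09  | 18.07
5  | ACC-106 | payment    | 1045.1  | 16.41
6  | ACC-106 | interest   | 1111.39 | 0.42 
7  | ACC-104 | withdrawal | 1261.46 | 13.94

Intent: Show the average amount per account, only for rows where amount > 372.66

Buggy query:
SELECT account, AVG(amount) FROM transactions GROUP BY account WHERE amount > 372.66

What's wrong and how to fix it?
Bug: WHERE cannot follow GROUP BY

Fix: Move the WHERE clause before GROUP BY

Corrected query:
SELECT account, AVG(amount) FROM transactions WHERE amount > 372.66 GROUP BY account

Result:
account | AVG(amount)
--------+------------
ACC-101 | 4456.29    
ACC-103 | 4537.39    
ACC-104 | 1261.46    
ACC-106 | 1078.245   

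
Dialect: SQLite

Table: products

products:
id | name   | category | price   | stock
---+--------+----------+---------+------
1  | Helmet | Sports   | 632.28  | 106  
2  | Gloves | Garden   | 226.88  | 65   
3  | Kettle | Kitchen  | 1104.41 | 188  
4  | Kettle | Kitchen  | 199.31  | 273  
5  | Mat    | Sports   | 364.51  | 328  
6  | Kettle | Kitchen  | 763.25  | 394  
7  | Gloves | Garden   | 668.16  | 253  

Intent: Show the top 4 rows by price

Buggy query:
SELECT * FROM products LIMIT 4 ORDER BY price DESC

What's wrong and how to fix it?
Bug: ORDER BY cannot follow LIMIT; LIMIT is the final clause

Fix: Sort with ORDER BY, then apply LIMIT

Corrected query:
SELECT * FROM products ORDER BY price DESC LIMIT 4

Result:
id | name   | category | price   | stock
---+--------+----------+---------+------
3  | Kettle | Kitchen  | 1104.41 | 188  
6  | Kettle | Kitchen  | 763.25  | 394  
7  | Gloves | Garden   | 668.16  | 253  
1  | Helmet | Sports   | 632.28  | 106  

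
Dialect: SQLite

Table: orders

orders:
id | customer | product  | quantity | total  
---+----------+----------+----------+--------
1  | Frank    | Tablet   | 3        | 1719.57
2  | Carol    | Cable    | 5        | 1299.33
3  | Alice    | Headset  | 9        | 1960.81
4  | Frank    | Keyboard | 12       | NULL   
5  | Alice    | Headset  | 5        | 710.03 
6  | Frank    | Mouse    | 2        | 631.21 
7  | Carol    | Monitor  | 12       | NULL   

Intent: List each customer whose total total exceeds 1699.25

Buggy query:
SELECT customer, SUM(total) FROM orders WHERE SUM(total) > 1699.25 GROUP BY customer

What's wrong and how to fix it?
Bug: Aggregate functions cannot appear in a WHERE clause

Fix: Use HAVING (which filters groups after aggregation) instead of WHERE

Corrected query:
SELECT customer, SUM(total) FROM orders GROUP BY customer HAVING SUM(total) > 1699.25

Result:
customer | SUM(total)
---------+-----------
Alice    | 2670.84   
Frank    | 2350.78   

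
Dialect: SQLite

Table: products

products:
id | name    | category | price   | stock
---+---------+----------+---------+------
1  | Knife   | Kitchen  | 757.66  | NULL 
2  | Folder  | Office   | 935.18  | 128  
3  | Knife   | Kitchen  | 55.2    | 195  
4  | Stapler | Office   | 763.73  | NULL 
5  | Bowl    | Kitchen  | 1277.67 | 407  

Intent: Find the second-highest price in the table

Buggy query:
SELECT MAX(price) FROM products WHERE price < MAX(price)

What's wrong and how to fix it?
Bug: MAX(price) on the right of the comparison is an aggregate-in-WHERE error

Fix: Compute the overall MAX in a subquery, then take MAX of rows below it

Corrected query:
SELECT MAX(price) FROM products WHERE price < (SELECT MAX(price) FROM products)

Result:
MAX(price)
----------
935.18    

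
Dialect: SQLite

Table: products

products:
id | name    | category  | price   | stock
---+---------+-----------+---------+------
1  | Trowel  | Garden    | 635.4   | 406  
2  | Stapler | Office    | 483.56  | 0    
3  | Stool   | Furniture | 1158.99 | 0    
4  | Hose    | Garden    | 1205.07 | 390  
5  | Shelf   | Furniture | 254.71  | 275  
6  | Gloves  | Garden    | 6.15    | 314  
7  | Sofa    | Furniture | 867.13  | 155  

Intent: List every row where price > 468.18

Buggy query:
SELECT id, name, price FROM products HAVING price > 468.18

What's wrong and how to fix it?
Bug: This is a non-aggregate query (no GROUP BY, no aggregates), so in SQLite the HAVING clause is invalid here; a row-level condition belongs in WHERE

Fix: Use WHERE for row-level filtering

Corrected query:
SELECT id, name, price FROM products WHERE price > 468.18

Result:
id | name    | price  
---+---------+--------
1  | Trowel  | 635.4  
2  | Stapler | 483.56 
3  | Stool   | 1158.99
4  | Hose    | 1205.07
7  | Sofa    | 867.13 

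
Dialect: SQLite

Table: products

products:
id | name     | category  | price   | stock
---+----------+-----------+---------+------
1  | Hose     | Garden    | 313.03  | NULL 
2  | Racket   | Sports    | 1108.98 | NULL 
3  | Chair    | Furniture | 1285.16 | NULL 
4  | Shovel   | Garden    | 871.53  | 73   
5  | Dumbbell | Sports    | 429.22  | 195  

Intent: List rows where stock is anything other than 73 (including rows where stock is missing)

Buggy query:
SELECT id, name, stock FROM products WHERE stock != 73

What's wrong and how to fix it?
Bug: Inequality against NULL is unknown, not true; rows with NULL are dropped

Fix: Add an explicit OR stock IS NULL to include the missing-value rows

Corrected query:
SELECT id, name, stock FROM products WHERE stock != 73 OR stock IS NULL

Result:
id | name     | stock
---+----------+------
1  | Hose     | NULL 
2  | Racket   | NULL 
3  | Chair    | NULL 
5  | Dumbbell | 195  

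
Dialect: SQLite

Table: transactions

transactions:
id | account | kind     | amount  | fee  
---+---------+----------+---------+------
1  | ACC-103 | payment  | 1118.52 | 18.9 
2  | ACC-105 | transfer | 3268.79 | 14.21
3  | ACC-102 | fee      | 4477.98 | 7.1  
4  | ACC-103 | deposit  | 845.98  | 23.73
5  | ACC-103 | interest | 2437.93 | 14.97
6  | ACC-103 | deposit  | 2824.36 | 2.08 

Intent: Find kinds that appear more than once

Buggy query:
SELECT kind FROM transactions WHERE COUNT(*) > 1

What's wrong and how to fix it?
Bug: WHERE can't reference COUNT(*); aggregates are computed after WHERE

Fix: GROUP BY kind, then filter groups with HAVING COUNT(*) > 1

Corrected query:
SELECT kind FROM transactions GROUP BY kind HAVING COUNT(*) > 1

Result:
kind   
-------
deposit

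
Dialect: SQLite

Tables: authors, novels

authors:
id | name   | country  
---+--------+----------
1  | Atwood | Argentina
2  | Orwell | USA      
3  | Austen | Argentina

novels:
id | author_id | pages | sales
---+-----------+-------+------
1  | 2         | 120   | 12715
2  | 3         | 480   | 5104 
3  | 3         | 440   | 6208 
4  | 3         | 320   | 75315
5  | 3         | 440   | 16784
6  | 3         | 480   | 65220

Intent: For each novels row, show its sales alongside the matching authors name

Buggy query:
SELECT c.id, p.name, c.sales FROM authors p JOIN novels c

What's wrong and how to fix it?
Bug: JOIN with no ON clause produces a cartesian product; every novels row pairs with every authors row

Fix: Specify the join condition linking the foreign key to the parent id

Corrected query:
SELECT c.id, p.name, c.sales FROM authors p JOIN novels c ON c.author_id = p.id

Result:
id | name   | sales
---+--------+------
1  | Orwell | 12715
2  | Austen | 5104 
3  | Austen | 6208 
4  | Austen | 75315
5  | Austen | 16784
6  | Austen | 65220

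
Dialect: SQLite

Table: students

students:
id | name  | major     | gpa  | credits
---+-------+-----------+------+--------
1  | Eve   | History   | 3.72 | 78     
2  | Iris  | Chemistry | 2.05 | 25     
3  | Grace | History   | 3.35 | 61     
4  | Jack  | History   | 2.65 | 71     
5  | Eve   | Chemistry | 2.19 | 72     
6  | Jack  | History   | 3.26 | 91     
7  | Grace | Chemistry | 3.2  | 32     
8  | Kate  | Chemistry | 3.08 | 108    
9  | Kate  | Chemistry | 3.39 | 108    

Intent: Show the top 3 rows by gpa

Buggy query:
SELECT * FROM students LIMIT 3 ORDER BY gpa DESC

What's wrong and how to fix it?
Bug: LIMIT must come after ORDER BY

Fix: Sort with ORDER BY, then apply LIMIT

Corrected query:
SELECT * FROM students ORDER BY gpa DESC LIMIT 3

Result:
id | name  | major     | gpa  | credits
---+-------+-----------+------+--------
1  | Eve   | History   | 3.72 | 78     
9  | Kate  | Chemistry | 3.39 | 108    
3  | Grace | History   | 3.35 | 61     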